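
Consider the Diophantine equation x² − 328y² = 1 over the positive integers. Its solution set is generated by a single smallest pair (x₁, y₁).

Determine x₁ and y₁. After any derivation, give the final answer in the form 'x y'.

163 9

√328 → a₀=18, period (9,36); ℓ=2 even so k=1
a_0=18:  p_0=18·1+0=18,  q_0=18·0+1=1
a_1=9:  p_1=9·18+1=163,  q_1=9·1+0=9
(x₁, y₁) = (163, 9);  163² − 328·9² = 1 ✓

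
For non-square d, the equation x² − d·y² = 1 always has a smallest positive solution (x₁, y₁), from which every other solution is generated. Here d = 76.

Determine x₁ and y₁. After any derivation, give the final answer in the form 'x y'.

57799 6630

√76 = [8; 1,2,1,1,5,4,5,1,1,2,1,16, …], period ℓ=12 (even) → k=11
a_0=8:  p_0=8·1+0=8,  q_0=8·0+1=1
a_1=1:  p_1=1·8+1=9,  q_1=1·1+0=1
a_2=2:  p_2=2·9+8=26,  q_2=2·1+1=3
a_3=1:  p_3=1·26+9=35,  q_3=1·3+1=4
a_4=1:  p_4=1·35+26=61,  q_4=1·4+3=7
a_5=5:  p_5=5·61+35=340,  q_5=5·7+4=39
a_6=4:  p_6=4·340+61=1421,  q_6=4·39+7=163
a_7=5:  p_7=5·1421+340=7445,  q_7=5·163+39=854
a_8=1:  p_8=1·7445+1421=8866,  q_8=1·854+163=1017
a_9=1:  p_9=1·8866+7445=16311,  q_9=1·1017+854=1871
a_10=2:  p_10=2·16311+8866=41488,  q_10=2·1871+1017=4759
a_11=1:  p_11=1·41488+16311=57799,  q_11=1·4759+1871=6630
fundamental: x₁=57799, y₁=6630  (since 3340724401 − 76·43956900 = 1)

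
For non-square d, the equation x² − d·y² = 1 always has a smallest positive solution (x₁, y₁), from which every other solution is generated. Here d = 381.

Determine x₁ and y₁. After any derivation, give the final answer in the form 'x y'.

1015 52

d=381: √d = [19; 1,1,12,1,1,38] (ℓ=6, even), read p_5/q_5
step 0: (19, 1)  from 19·(1,0) + (0,1)
…
step 2: (39, 2)  from 1·(20,1) + (19,1)
step 3: (488, 25)  from 12·(39,2) + (20,1)
step 4: (527, 27)  from 1·(488,25) + (39,2)
step 5: (1015, 52)  from 1·(527,27) + (488,25)
fundamental: x₁=1015, y₁=52  (since 1030225 − 381·2704 = 1)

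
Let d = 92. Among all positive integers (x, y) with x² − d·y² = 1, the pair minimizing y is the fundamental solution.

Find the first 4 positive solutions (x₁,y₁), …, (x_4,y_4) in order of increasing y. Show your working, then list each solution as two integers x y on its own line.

1151 120
2649601 276240
6099380351 635904360
14040770918401 1463851560480

√92 = [9; 1,1,2,4,2,1,1,18, …], period ℓ=8 (even) → k=7
a_0=9:  p_0=9·1+0=9,  q_0=9·0+1=1
a_1=1:  p_1=1·9+1=10,  q_1=1·1+0=1
…
a_3=2:  p_3=2·19+10=48,  q_3=2·2+1=5
a_4=4:  p_4=4·48+19=211,  q_4=4·5+2=22
a_5=2:  p_5=2·211+48=470,  q_5=2·22+5=49
a_6=1:  p_6=1·470+211=681,  q_6=1·49+22=71
a_7=1:  p_7=1·681+470=1151,  q_7=1·71+49=120
→ (1151, 120).  Check: 1151²=1324801, 92·120²=1324800, difference 1.
n=2: (1151,120)∘(1151,120) = (1151·1151+92·120·120, 1151·120+120·1151) = (2649601,276240)
n=3: (2649601,276240)∘(1151,120) = (1151·2649601+92·120·276240, 1151·276240+120·2649601) = (6099380351,635904360)
n=4: (6099380351,635904360)∘(1151,120) = (1151·6099380351+92·120·635904360, 1151·635904360+120·6099380351) = (14040770918401,1463851560480)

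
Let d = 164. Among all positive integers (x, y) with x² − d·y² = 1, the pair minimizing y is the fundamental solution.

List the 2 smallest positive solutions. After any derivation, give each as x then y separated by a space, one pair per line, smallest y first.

2049 160
8396801 655680

√164 → a₀=12, period (1,4,6,4,1,24); ℓ=6 even so k=5
a_0=12:  p_0=12·1+0=12,  q_0=12·0+1=1
a_1=1:  p_1=1·12+1=13,  q_1=1·1+0=1
…
a_4=4:  p_4=4·397+64=1652,  q_4=4·31+5=129
a_5=1:  p_5=1·1652+397=2049,  q_5=1·129+31=160
(x₁, y₁) = (2049, 160);  2049² − 164·160² = 1 ✓
n=2: (2049,160)∘(2049,160) = (2049·2049+164·160·160, 2049·160+160·2049) = (8396801,655680)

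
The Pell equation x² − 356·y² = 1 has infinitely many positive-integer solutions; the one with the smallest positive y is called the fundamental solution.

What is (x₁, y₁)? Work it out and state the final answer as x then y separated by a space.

√356 → a₀=18, period (1,6,1,1,2,…,6,1,36); ℓ=14 even so k=13
step 0: (18, 1)  from 18·(1,0) + (0,1)
step 1: (19, 1)  from 1·(18,1) + (1,0)
step 2: (132, 7)  from 6·(19,1) + (18,1)
step 3: (151, 8)  from 1·(132,7) + (19,1)
step 4: (283, 15)  from 1·(151,8) + (132,7)
step 5: (717, 38)  from 2·(283,15) + (151,8)
step 6: (1000, 53)  from 1·(717,38) + (283,15)
…
step 9: (28151, 1492)  from 2·(9717,515) + (8717,462)
step 10: (37868, 2007)  from 1·(28151,1492) + (9717,515)
step 11: (66019, 3499)  from 1·(37868,2007) + (28151,1492)
step 12: (433982, 23001)  from 6·(66019,3499) + (37868,2007)
step 13: (500001, 26500)  from 1·(433982,23001) + (66019,3499)
(x₁, y₁) = (500001, 26500);  500001² − 356·26500² = 1 ✓

500001 26500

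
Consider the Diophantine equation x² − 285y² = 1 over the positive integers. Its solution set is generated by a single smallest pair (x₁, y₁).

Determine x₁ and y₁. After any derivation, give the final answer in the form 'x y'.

d=285: √d = [16; 1,7,2,7,1,32] (ℓ=6, even), read p_5/q_5
a_0=16:  p_0=16·1+0=16,  q_0=16·0+1=1
a_1=1:  p_1=1·16+1=17,  q_1=1·1+0=1
…
a_4=7:  p_4=7·287+135=2144,  q_4=7·17+8=127
a_5=1:  p_5=1·2144+287=2431,  q_5=1·127+17=144
fundamental: x₁=2431, y₁=144  (since 5909761 − 285·20736 = 1)

2431 144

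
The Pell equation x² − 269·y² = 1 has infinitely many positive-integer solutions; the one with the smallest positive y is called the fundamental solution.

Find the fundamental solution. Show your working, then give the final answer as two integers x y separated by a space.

13449 820

[16; 2,2,32] for √269; ℓ=3 ⇒ convergent index 5
step 0: (16, 1)  from 16·(1,0) + (0,1)
step 1: (33, 2)  from 2·(16,1) + (1,0)
…
step 3: (2657, 162)  from 32·(82,5) + (33,2)
step 4: (5396, 329)  from 2·(2657,162) + (82,5)
step 5: (13449, 820)  from 2·(5396,329) + (2657,162)
(x₁, y₁) = (13449, 820);  13449² − 269·820² = 1 ✓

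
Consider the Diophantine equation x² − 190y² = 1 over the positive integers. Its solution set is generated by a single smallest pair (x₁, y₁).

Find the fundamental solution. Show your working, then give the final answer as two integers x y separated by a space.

52021 3774

√190 = [13; 1,3,1,1,1,…,3,1,26, …], period ℓ=14 (even) → k=13
i=0: a=13 ⇒ p=13, q=1
i=1: a=1 ⇒ p=14, q=1
i=2: a=3 ⇒ p=55, q=4
…
i=4: a=1 ⇒ p=124, q=9
…
i=6: a=2 ⇒ p=510, q=37
…
i=8: a=2 ⇒ p=2936, q=213
i=9: a=1 ⇒ p=4149, q=301
…
i=11: a=1 ⇒ p=11234, q=815
i=12: a=3 ⇒ p=40787, q=2959
i=13: a=1 ⇒ p=52021, q=3774
→ (52021, 3774).  Check: 52021²=2706184441, 190·3774²=2706184440, difference 1.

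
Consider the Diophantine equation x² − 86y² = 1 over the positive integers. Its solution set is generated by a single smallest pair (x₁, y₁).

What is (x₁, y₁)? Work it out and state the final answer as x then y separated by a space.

√86 = [9; 3,1,1,1,8,1,1,1,3,18, …], period ℓ=10 (even) → k=9
a_0=9:  p_0=9·1+0=9,  q_0=9·0+1=1
a_1=3:  p_1=3·9+1=28,  q_1=3·1+0=3
a_2=1:  p_2=1·28+9=37,  q_2=1·3+1=4
a_3=1:  p_3=1·37+28=65,  q_3=1·4+3=7
a_4=1:  p_4=1·65+37=102,  q_4=1·7+4=11
a_5=8:  p_5=8·102+65=881,  q_5=8·11+7=95
…
a_7=1:  p_7=1·983+881=1864,  q_7=1·106+95=201
a_8=1:  p_8=1·1864+983=2847,  q_8=1·201+106=307
a_9=3:  p_9=3·2847+1864=10405,  q_9=3·307+201=1122
(x₁, y₁) = (10405, 1122);  10405² − 86·1122² = 1 ✓

10405 1122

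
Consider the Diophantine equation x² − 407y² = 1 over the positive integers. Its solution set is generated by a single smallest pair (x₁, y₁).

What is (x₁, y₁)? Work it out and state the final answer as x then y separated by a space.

2663 132

d=407: √d = [20; 5,1,2,1,5,40] (ℓ=6, even), read p_5/q_5
i=0: a=20 ⇒ p=20, q=1
i=1: a=5 ⇒ p=101, q=5
…
i=4: a=1 ⇒ p=464, q=23
i=5: a=5 ⇒ p=2663, q=132
fundamental: x₁=2663, y₁=132  (since 7091569 − 407·17424 = 1)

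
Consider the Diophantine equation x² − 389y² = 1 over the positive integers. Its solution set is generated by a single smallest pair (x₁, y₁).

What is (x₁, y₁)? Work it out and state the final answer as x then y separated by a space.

3287049 166660

d=389: √d = [19; 1,2,1,1,1,1,2,1,38] (ℓ=9, odd), read p_17/q_17
step 0: (19, 1)  from 19·(1,0) + (0,1)
step 1: (20, 1)  from 1·(19,1) + (1,0)
step 2: (59, 3)  from 2·(20,1) + (19,1)
…
step 4: (138, 7)  from 1·(79,4) + (59,3)
step 5: (217, 11)  from 1·(138,7) + (79,4)
step 6: (355, 18)  from 1·(217,11) + (138,7)
step 7: (927, 47)  from 2·(355,18) + (217,11)
step 8: (1282, 65)  from 1·(927,47) + (355,18)
step 9: (49643, 2517)  from 38·(1282,65) + (927,47)
step 10: (50925, 2582)  from 1·(49643,2517) + (1282,65)
step 11: (151493, 7681)  from 2·(50925,2582) + (49643,2517)
step 12: (202418, 10263)  from 1·(151493,7681) + (50925,2582)
…
step 14: (556329, 28207)  from 1·(353911,17944) + (202418,10263)
step 15: (910240, 46151)  from 1·(556329,28207) + (353911,17944)
step 16: (2376809, 120509)  from 2·(910240,46151) + (556329,28207)
step 17: (3287049, 166660)  from 1·(2376809,120509) + (910240,46151)
→ (3287049, 166660).  Check: 3287049²=10804691128401, 389·166660²=10804691128400, difference 1.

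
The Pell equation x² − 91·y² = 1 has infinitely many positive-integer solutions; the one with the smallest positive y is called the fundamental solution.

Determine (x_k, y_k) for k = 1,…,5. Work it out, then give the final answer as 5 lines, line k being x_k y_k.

1574 165
4954951 519420
15598184174 1635133995
49103078824801 5147401296840
154576476542289374 16204017647318325

√91 → a₀=9, period (1,1,5,1,5,1,1,18); ℓ=8 even so k=7
i=0: a=9 ⇒ p=9, q=1
i=1: a=1 ⇒ p=10, q=1
…
i=3: a=5 ⇒ p=105, q=11
i=4: a=1 ⇒ p=124, q=13
…
i=6: a=1 ⇒ p=849, q=89
i=7: a=1 ⇒ p=1574, q=165
→ (1574, 165).  Check: 1574²=2477476, 91·165²=2477475, difference 1.
n=2: (1574,165)∘(1574,165) = (1574·1574+91·165·165, 1574·165+165·1574) = (4954951,519420)
n=3: (4954951,519420)∘(1574,165) = (1574·4954951+91·165·519420, 1574·519420+165·4954951) = (15598184174,1635133995)
n=4: (15598184174,1635133995)∘(1574,165) = (1574·15598184174+91·165·1635133995, 1574·1635133995+165·15598184174) = (49103078824801,5147401296840)
n=5: (49103078824801,5147401296840)∘(1574,165) = (1574·49103078824801+91·165·5147401296840, 1574·5147401296840+165·49103078824801) = (154576476542289374,16204017647318325)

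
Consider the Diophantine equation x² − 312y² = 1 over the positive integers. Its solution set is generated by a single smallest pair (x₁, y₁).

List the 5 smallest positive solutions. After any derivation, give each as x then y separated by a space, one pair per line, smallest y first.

√312 → a₀=17, period (1,1,1,34); ℓ=4 even so k=3
step 0: (17, 1)  from 17·(1,0) + (0,1)
…
step 2: (35, 2)  from 1·(18,1) + (17,1)
step 3: (53, 3)  from 1·(35,2) + (18,1)
→ (53, 3).  Check: 53²=2809, 312·3²=2808, difference 1.
(53+3√312)^2 = 5617 + 318√312
(53+3√312)^3 = 595349 + 33705√312
(53+3√312)^4 = 63101377 + 3572412√312
(53+3√312)^5 = 6688150613 + 378641967√312

53 3
5617 318
595349 33705
63101377 3572412
6688150613 378641967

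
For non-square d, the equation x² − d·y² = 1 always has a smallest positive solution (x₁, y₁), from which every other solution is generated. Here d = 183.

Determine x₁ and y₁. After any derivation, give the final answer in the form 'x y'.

d=183: √d = [13; 1,1,8,1,1,26] (ℓ=6, even), read p_5/q_5
a_0=13:  p_0=13·1+0=13,  q_0=13·0+1=1
…
a_4=1:  p_4=1·230+27=257,  q_4=1·17+2=19
a_5=1:  p_5=1·257+230=487,  q_5=1·19+17=36
(x₁, y₁) = (487, 36);  487² − 183·36² = 1 ✓

487 36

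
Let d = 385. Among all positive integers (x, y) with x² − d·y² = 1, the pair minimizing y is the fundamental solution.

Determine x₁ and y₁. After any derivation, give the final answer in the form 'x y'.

95831 4884

d=385: √d = [19; 1,1,1,1,1,…,1,1,38] (ℓ=16, even), read p_15/q_15
k=0  a_k=19  p_k/q_k = 19/1
k=1  a_k=1  p_k/q_k = 20/1
k=2  a_k=1  p_k/q_k = 39/2
k=3  a_k=1  p_k/q_k = 59/3
…
k=5  a_k=1  p_k/q_k = 157/8
…
k=7  a_k=1  p_k/q_k = 726/37
k=8  a_k=2  p_k/q_k = 2021/103
…
k=11  a_k=1  p_k/q_k = 13009/663
k=12  a_k=1  p_k/q_k = 23271/1186
…
k=14  a_k=1  p_k/q_k = 59551/3035
k=15  a_k=1  p_k/q_k = 95831/4884
→ (95831, 4884).  Check: 95831²=9183580561, 385·4884²=9183580560, difference 1.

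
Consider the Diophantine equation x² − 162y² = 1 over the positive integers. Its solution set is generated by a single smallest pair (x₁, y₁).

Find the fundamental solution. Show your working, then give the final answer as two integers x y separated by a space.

19601 1540

√162 → a₀=12, period (1,2,1,2,12,2,1,2,1,24); ℓ=10 even so k=9
i=0: a=12 ⇒ p=12, q=1
i=1: a=1 ⇒ p=13, q=1
…
i=3: a=1 ⇒ p=51, q=4
i=4: a=2 ⇒ p=140, q=11
i=5: a=12 ⇒ p=1731, q=136
…
i=7: a=1 ⇒ p=5333, q=419
i=8: a=2 ⇒ p=14268, q=1121
i=9: a=1 ⇒ p=19601, q=1540
→ (19601, 1540).  Check: 19601²=384199201, 162·1540²=384199200, difference 1.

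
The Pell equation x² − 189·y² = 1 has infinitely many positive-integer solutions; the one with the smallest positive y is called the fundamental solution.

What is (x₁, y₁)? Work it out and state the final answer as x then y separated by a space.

d=189: √d = [13; 1,2,1,26] (ℓ=4, even), read p_3/q_3
a_0=13:  p_0=13·1+0=13,  q_0=13·0+1=1
a_1=1:  p_1=1·13+1=14,  q_1=1·1+0=1
a_2=2:  p_2=2·14+13=41,  q_2=2·1+1=3
a_3=1:  p_3=1·41+14=55,  q_3=1·3+1=4
fundamental: x₁=55, y₁=4  (since 3025 − 189·16 = 1)

55 4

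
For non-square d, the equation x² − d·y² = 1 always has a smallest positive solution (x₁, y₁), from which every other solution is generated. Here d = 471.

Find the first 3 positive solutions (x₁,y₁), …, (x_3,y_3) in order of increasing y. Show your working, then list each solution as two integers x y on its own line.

[21; 1,2,2,1,3,…,2,1,42] for √471; ℓ=14 ⇒ convergent index 13
step 0: (21, 1)  from 21·(1,0) + (0,1)
…
step 3: (152, 7)  from 2·(65,3) + (22,1)
step 4: (217, 10)  from 1·(152,7) + (65,3)
…
step 6: (3429, 158)  from 4·(803,37) + (217,10)
…
step 9: (644804, 29711)  from 3·(198665,9154) + (48809,2249)
…
step 11: (2331742, 107441)  from 2·(843469,38865) + (644804,29711)
step 12: (5506953, 253747)  from 2·(2331742,107441) + (843469,38865)
step 13: (7838695, 361188)  from 1·(5506953,253747) + (2331742,107441)
(x₁, y₁) = (7838695, 361188);  7838695² − 471·361188² = 1 ✓
k=2:  x_2 = 7838695·7838695+471·361188·361188 = 122890278606049,  y_2 = 7838695·361188+361188·7838695 = 5662485139320
k=3:  x_3 = 7838695·122890278606049+471·361188·5662485139320 = 1926598824915678693415,  y_3 = 7838695·5662485139320+361188·122890278606049 = 88772987898323613612

7838695 361188
122890278606049 5662485139320
1926598824915678693415 88772987898323613612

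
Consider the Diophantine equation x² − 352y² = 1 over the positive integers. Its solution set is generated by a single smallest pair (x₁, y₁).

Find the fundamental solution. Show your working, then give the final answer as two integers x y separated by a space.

[18; 1,3,5,9,5,3,1,36] for √352; ℓ=8 ⇒ convergent index 7
step 0: (18, 1)  from 18·(1,0) + (0,1)
…
step 2: (75, 4)  from 3·(19,1) + (18,1)
step 3: (394, 21)  from 5·(75,4) + (19,1)
step 4: (3621, 193)  from 9·(394,21) + (75,4)
step 5: (18499, 986)  from 5·(3621,193) + (394,21)
step 6: (59118, 3151)  from 3·(18499,986) + (3621,193)
step 7: (77617, 4137)  from 1·(59118,3151) + (18499,986)
(x₁, y₁) = (77617, 4137);  77617² − 352·4137² = 1 ✓

77617 4137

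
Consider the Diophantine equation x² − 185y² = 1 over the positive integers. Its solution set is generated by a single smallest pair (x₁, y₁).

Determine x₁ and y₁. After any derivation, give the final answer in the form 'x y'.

9249 680

√185 → a₀=13, period (1,1,1,1,26); ℓ=5 odd so k=9
a_0=13:  p_0=13·1+0=13,  q_0=13·0+1=1
…
a_2=1:  p_2=1·14+13=27,  q_2=1·1+1=2
…
a_4=1:  p_4=1·41+27=68,  q_4=1·3+2=5
a_5=26:  p_5=26·68+41=1809,  q_5=26·5+3=133
a_6=1:  p_6=1·1809+68=1877,  q_6=1·133+5=138
a_7=1:  p_7=1·1877+1809=3686,  q_7=1·138+133=271
a_8=1:  p_8=1·3686+1877=5563,  q_8=1·271+138=409
a_9=1:  p_9=1·5563+3686=9249,  q_9=1·409+271=680
→ (9249, 680).  Check: 9249²=85544001, 185·680²=85544000, difference 1.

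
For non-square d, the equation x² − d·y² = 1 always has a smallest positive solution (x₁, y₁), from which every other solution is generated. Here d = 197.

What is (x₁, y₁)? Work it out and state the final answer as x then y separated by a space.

393 28

√197 → a₀=14, period (28); ℓ=1 odd so k=1
i=0: a=14 ⇒ p=14, q=1
i=1: a=28 ⇒ p=393, q=28
→ (393, 28).  Check: 393²=154449, 197·28²=154448, difference 1.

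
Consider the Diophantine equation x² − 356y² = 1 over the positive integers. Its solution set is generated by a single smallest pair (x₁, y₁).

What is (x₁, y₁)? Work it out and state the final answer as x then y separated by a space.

500001 26500

d=356: √d = [18; 1,6,1,1,2,…,6,1,36] (ℓ=14, even), read p_13/q_13
k=0  a_k=18  p_k/q_k = 18/1
k=1  a_k=1  p_k/q_k = 19/1
k=2  a_k=6  p_k/q_k = 132/7
…
k=4  a_k=1  p_k/q_k = 283/15
k=5  a_k=2  p_k/q_k = 717/38
k=6  a_k=1  p_k/q_k = 1000/53
…
k=8  a_k=1  p_k/q_k = 9717/515
k=9  a_k=2  p_k/q_k = 28151/1492
…
k=12  a_k=6  p_k/q_k = 433982/23001
k=13  a_k=1  p_k/q_k = 500001/26500
→ (500001, 26500).  Check: 500001²=250001000001, 356·26500²=250001000000, difference 1.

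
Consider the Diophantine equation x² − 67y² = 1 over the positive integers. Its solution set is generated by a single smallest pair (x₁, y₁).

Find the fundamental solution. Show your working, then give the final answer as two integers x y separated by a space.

[8; 5,2,1,1,7,1,1,2,5,16] for √67; ℓ=10 ⇒ convergent index 9
i=0: a=8 ⇒ p=8, q=1
i=1: a=5 ⇒ p=41, q=5
i=2: a=2 ⇒ p=90, q=11
…
i=7: a=1 ⇒ p=3577, q=437
i=8: a=2 ⇒ p=9053, q=1106
i=9: a=5 ⇒ p=48842, q=5967
fundamental: x₁=48842, y₁=5967  (since 2385540964 − 67·35605089 = 1)

48842 5967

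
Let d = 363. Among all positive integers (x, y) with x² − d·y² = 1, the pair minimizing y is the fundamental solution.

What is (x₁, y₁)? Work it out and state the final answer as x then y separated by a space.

362 19

√363 = [19; 19,38, …], period ℓ=2 (even) → k=1
step 0: (19, 1)  from 19·(1,0) + (0,1)
step 1: (362, 19)  from 19·(19,1) + (1,0)
→ (362, 19).  Check: 362²=131044, 363·19²=131043, difference 1.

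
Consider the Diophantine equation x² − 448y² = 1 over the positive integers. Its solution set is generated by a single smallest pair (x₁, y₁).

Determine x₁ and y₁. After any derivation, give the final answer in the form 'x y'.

d=448: √d = [21; 6,42] (ℓ=2, even), read p_1/q_1
k=0  a_k=21  p_k/q_k = 21/1
k=1  a_k=6  p_k/q_k = 127/6
fundamental: x₁=127, y₁=6  (since 16129 − 448·36 = 1)

127 6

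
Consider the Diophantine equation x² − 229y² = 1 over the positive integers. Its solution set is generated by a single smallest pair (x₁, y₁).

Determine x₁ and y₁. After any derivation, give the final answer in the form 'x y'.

√229 → a₀=15, period (7,1,1,7,30); ℓ=5 odd so k=9
k=0  a_k=15  p_k/q_k = 15/1
k=1  a_k=7  p_k/q_k = 106/7
…
k=7  a_k=1  p_k/q_k = 413926/27353
k=8  a_k=1  p_k/q_k = 776325/51301
k=9  a_k=7  p_k/q_k = 5848201/386460
(x₁, y₁) = (5848201, 386460);  5848201² − 229·386460² = 1 ✓

5848201 386460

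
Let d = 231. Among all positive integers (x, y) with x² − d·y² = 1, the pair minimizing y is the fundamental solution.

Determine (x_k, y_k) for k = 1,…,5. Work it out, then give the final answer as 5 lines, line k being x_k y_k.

d=231: √d = [15; 5,30] (ℓ=2, even), read p_1/q_1
i=0: a=15 ⇒ p=15, q=1
i=1: a=5 ⇒ p=76, q=5
→ (76, 5).  Check: 76²=5776, 231·5²=5775, difference 1.
(76+5√231)^2 = 11551 + 760√231
(76+5√231)^3 = 1755676 + 115515√231
(76+5√231)^4 = 266851201 + 17557520√231
(76+5√231)^5 = 40559626876 + 2668627525√231

76 5
11551 760
1755676 115515
266851201 17557520
40559626876 2668627525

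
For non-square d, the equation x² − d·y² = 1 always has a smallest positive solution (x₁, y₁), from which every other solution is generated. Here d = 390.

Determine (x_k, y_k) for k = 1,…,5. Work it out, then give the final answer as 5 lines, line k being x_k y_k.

79 4
12481 632
1971919 99852
311550721 15775984
49223041999 2492505620

d=390: √d = [19; 1,2,1,38] (ℓ=4, even), read p_3/q_3
i=0: a=19 ⇒ p=19, q=1
i=1: a=1 ⇒ p=20, q=1
i=2: a=2 ⇒ p=59, q=3
i=3: a=1 ⇒ p=79, q=4
fundamental: x₁=79, y₁=4  (since 6241 − 390·16 = 1)
n=2: (79,4)∘(79,4) = (79·79+390·4·4, 79·4+4·79) = (12481,632)
n=3: (12481,632)∘(79,4) = (79·12481+390·4·632, 79·632+4·12481) = (1971919,99852)
n=4: (1971919,99852)∘(79,4) = (79·1971919+390·4·99852, 79·99852+4·1971919) = (311550721,15775984)
n=5: (311550721,15775984)∘(79,4) = (79·311550721+390·4·15775984, 79·15775984+4·311550721) = (49223041999,2492505620)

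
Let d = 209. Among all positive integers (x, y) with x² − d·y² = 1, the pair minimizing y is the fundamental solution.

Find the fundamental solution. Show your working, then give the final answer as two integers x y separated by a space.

[14; 2,5,3,2,3,5,2,28] for √209; ℓ=8 ⇒ convergent index 7
i=0: a=14 ⇒ p=14, q=1
i=1: a=2 ⇒ p=29, q=2
i=2: a=5 ⇒ p=159, q=11
…
i=5: a=3 ⇒ p=4019, q=278
i=6: a=5 ⇒ p=21266, q=1471
i=7: a=2 ⇒ p=46551, q=3220
fundamental: x₁=46551, y₁=3220  (since 2166995601 − 209·10368400 = 1)

46551 3220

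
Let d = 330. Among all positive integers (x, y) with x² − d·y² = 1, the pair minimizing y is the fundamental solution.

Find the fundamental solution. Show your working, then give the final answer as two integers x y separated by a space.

109 6

d=330: √d = [18; 6,36] (ℓ=2, even), read p_1/q_1
a_0=18:  p_0=18·1+0=18,  q_0=18·0+1=1
a_1=6:  p_1=6·18+1=109,  q_1=6·1+0=6
(x₁, y₁) = (109, 6);  109² − 330·6² = 1 ✓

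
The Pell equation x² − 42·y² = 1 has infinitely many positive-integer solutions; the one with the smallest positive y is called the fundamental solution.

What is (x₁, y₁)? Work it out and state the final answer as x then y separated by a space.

13 2

d=42: √d = [6; 2,12] (ℓ=2, even), read p_1/q_1
k=0  a_k=6  p_k/q_k = 6/1
k=1  a_k=2  p_k/q_k = 13/2
fundamental: x₁=13, y₁=2  (since 169 − 42·4 = 1)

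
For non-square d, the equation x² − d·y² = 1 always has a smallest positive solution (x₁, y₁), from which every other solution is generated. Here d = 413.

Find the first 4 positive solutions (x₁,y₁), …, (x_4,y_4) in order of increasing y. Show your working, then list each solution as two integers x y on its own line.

d=413: √d = [20; 3,9,1,4,1,9,3,40] (ℓ=8, even), read p_7/q_7
k=0  a_k=20  p_k/q_k = 20/1
k=1  a_k=3  p_k/q_k = 61/3
…
k=3  a_k=1  p_k/q_k = 630/31
…
k=5  a_k=1  p_k/q_k = 3719/183
k=6  a_k=9  p_k/q_k = 36560/1799
k=7  a_k=3  p_k/q_k = 113399/5580
→ (113399, 5580).  Check: 113399²=12859333201, 413·5580²=12859333200, difference 1.
k=2:  x_2 = 113399·113399+413·5580·5580 = 25718666401,  y_2 = 113399·5580+5580·113399 = 1265532840
k=3:  x_3 = 113399·25718666401+413·5580·1265532840 = 5832942102300599,  y_3 = 113399·1265532840+5580·25718666401 = 287020317040740
k=4:  x_4 = 113399·5832942102300599+413·5580·287020317040740 = 1322899602891852585601,  y_4 = 113399·287020317040740+5580·5832942102300599 = 65095633862940217680

113399 5580
25718666401 1265532840
5832942102300599 287020317040740
1322899602891852585601 65095633862940217680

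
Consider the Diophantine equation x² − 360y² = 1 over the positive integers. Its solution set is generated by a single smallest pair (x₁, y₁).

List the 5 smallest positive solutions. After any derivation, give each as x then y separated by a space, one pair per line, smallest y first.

d=360: √d = [18; 1,36] (ℓ=2, even), read p_1/q_1
i=0: a=18 ⇒ p=18, q=1
i=1: a=1 ⇒ p=19, q=1
fundamental: x₁=19, y₁=1  (since 361 − 360·1 = 1)
n=2: (19,1)∘(19,1) = (19·19+360·1·1, 19·1+1·19) = (721,38)
n=3: (721,38)∘(19,1) = (19·721+360·1·38, 19·38+1·721) = (27379,1443)
n=4: (27379,1443)∘(19,1) = (19·27379+360·1·1443, 19·1443+1·27379) = (1039681,54796)
n=5: (1039681,54796)∘(19,1) = (19·1039681+360·1·54796, 19·54796+1·1039681) = (39480499,2080805)

19 1
721 38
27379 1443
1039681 54796
39480499 2080805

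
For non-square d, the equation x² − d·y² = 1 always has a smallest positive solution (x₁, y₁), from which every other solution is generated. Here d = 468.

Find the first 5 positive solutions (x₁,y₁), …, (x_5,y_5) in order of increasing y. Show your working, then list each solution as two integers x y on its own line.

[21; 1,1,1,2,1,1,1,42] for √468; ℓ=8 ⇒ convergent index 7
k=0  a_k=21  p_k/q_k = 21/1
k=1  a_k=1  p_k/q_k = 22/1
k=2  a_k=1  p_k/q_k = 43/2
k=3  a_k=1  p_k/q_k = 65/3
k=4  a_k=2  p_k/q_k = 173/8
k=5  a_k=1  p_k/q_k = 238/11
k=6  a_k=1  p_k/q_k = 411/19
k=7  a_k=1  p_k/q_k = 649/30
fundamental: x₁=649, y₁=30  (since 421201 − 468·900 = 1)
n=2: (649,30)∘(649,30) = (649·649+468·30·30, 649·30+30·649) = (842401,38940)
n=3: (842401,38940)∘(649,30) = (649·842401+468·30·38940, 649·38940+30·842401) = (1093435849,50544090)
n=4: (1093435849,50544090)∘(649,30) = (649·1093435849+468·30·50544090, 649·50544090+30·1093435849) = (1419278889601,65606189880)
n=5: (1419278889601,65606189880)∘(649,30) = (649·1419278889601+468·30·65606189880, 649·65606189880+30·1419278889601) = (1842222905266249,85156783920150)

649 30
842401 38940
1093435849 50544090
1419278889601 65606189880
1842222905266249 85156783920150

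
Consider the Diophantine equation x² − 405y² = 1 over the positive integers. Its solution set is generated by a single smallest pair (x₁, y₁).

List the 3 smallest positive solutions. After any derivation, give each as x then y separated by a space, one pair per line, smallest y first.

161 8
51841 2576
16692641 829464

[20; 8,40] for √405; ℓ=2 ⇒ convergent index 1
a_0=20:  p_0=20·1+0=20,  q_0=20·0+1=1
a_1=8:  p_1=8·20+1=161,  q_1=8·1+0=8
(x₁, y₁) = (161, 8);  161² − 405·8² = 1 ✓
k=2:  x_2 = 161·161+405·8·8 = 51841,  y_2 = 161·8+8·161 = 2576
k=3:  x_3 = 161·51841+405·8·2576 = 16692641,  y_3 = 161·2576+8·51841 = 829464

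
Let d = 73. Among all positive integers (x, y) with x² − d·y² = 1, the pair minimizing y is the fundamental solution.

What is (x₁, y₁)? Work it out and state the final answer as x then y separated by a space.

√73 → a₀=8, period (1,1,5,5,1,1,16); ℓ=7 odd so k=13
k=0  a_k=8  p_k/q_k = 8/1
k=1  a_k=1  p_k/q_k = 9/1
k=2  a_k=1  p_k/q_k = 17/2
k=3  a_k=5  p_k/q_k = 94/11
…
k=5  a_k=1  p_k/q_k = 581/68
k=6  a_k=1  p_k/q_k = 1068/125
…
k=8  a_k=1  p_k/q_k = 18737/2193
…
k=12  a_k=1  p_k/q_k = 1241008/145249
k=13  a_k=1  p_k/q_k = 2281249/267000
(x₁, y₁) = (2281249, 267000);  2281249² − 73·267000² = 1 ✓

2281249 267000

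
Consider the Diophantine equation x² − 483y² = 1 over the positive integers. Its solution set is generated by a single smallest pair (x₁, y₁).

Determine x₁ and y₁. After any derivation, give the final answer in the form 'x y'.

22 1

√483 → a₀=21, period (1,42); ℓ=2 even so k=1
i=0: a=21 ⇒ p=21, q=1
i=1: a=1 ⇒ p=22, q=1
(x₁, y₁) = (22, 1);  22² − 483·1² = 1 ✓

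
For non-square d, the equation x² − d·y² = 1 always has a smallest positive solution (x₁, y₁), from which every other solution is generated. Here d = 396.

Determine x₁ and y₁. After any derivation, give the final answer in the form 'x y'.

199 10

√396 → a₀=19, period (1,8,1,38); ℓ=4 even so k=3
i=0: a=19 ⇒ p=19, q=1
i=1: a=1 ⇒ p=20, q=1
i=2: a=8 ⇒ p=179, q=9
i=3: a=1 ⇒ p=199, q=10
(x₁, y₁) = (199, 10);  199² − 396·10² = 1 ✓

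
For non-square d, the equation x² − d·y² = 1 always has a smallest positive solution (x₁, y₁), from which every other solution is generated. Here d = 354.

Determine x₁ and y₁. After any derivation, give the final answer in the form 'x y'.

258065 13716

d=354: √d = [18; 1,4,2,2,18,2,2,4,1,36] (ℓ=10, even), read p_9/q_9
a_0=18:  p_0=18·1+0=18,  q_0=18·0+1=1
…
a_3=2:  p_3=2·94+19=207,  q_3=2·5+1=11
…
a_5=18:  p_5=18·508+207=9351,  q_5=18·27+11=497
a_6=2:  p_6=2·9351+508=19210,  q_6=2·497+27=1021
…
a_8=4:  p_8=4·47771+19210=210294,  q_8=4·2539+1021=11177
a_9=1:  p_9=1·210294+47771=258065,  q_9=1·11177+2539=13716
→ (258065, 13716).  Check: 258065²=66597544225, 354·13716²=66597544224, difference 1.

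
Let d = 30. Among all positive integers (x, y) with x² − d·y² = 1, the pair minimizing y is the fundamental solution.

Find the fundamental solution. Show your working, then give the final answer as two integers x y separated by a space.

11 2

d=30: √d = [5; 2,10] (ℓ=2, even), read p_1/q_1
a_0=5:  p_0=5·1+0=5,  q_0=5·0+1=1
a_1=2:  p_1=2·5+1=11,  q_1=2·1+0=2
(x₁, y₁) = (11, 2);  11² − 30·2² = 1 ✓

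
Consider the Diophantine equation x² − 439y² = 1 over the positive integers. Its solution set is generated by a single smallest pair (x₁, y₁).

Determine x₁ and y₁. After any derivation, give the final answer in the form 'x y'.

440 21

d=439: √d = [20; 1,19,1,40] (ℓ=4, even), read p_3/q_3
a_0=20:  p_0=20·1+0=20,  q_0=20·0+1=1
…
a_2=19:  p_2=19·21+20=419,  q_2=19·1+1=20
a_3=1:  p_3=1·419+21=440,  q_3=1·20+1=21
(x₁, y₁) = (440, 21);  440² − 439·21² = 1 ✓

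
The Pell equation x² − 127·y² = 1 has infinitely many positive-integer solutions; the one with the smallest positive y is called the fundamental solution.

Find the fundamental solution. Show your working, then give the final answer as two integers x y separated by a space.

√127 = [11; 3,1,2,2,7,11,7,2,2,1,3,22, …], period ℓ=12 (even) → k=11
step 0: (11, 1)  from 11·(1,0) + (0,1)
…
step 2: (45, 4)  from 1·(34,3) + (11,1)
…
step 7: (171701, 15236)  from 7·(24218,2149) + (2175,193)
step 8: (367620, 32621)  from 2·(171701,15236) + (24218,2149)
…
step 10: (1274561, 113099)  from 1·(906941,80478) + (367620,32621)
step 11: (4730624, 419775)  from 3·(1274561,113099) + (906941,80478)
fundamental: x₁=4730624, y₁=419775  (since 22378803429376 − 127·176211050625 = 1)

4730624 419775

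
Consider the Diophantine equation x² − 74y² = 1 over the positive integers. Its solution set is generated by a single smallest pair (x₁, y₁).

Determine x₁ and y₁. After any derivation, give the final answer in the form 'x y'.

d=74: √d = [8; 1,1,1,1,16] (ℓ=5, odd), read p_9/q_9
i=0: a=8 ⇒ p=8, q=1
i=1: a=1 ⇒ p=9, q=1
i=2: a=1 ⇒ p=17, q=2
…
i=4: a=1 ⇒ p=43, q=5
i=5: a=16 ⇒ p=714, q=83
i=6: a=1 ⇒ p=757, q=88
i=7: a=1 ⇒ p=1471, q=171
i=8: a=1 ⇒ p=2228, q=259
i=9: a=1 ⇒ p=3699, q=430
→ (3699, 430).  Check: 3699²=13682601, 74·430²=13682600, difference 1.

3699 430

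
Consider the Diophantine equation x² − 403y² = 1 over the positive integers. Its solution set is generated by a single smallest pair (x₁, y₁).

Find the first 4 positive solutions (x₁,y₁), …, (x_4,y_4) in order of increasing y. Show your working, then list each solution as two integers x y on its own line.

669878 33369
897473069767 44706317964
1202394930058086974 59895557730143415
1610915821914004898868577 80245432842261314788776

√403 → a₀=20, period (13,2,1,3,1,3,1,2,13,40); ℓ=10 even so k=9
k=0  a_k=20  p_k/q_k = 20/1
…
k=4  a_k=3  p_k/q_k = 2951/147
…
k=7  a_k=1  p_k/q_k = 17967/895
k=8  a_k=2  p_k/q_k = 50147/2498
k=9  a_k=13  p_k/q_k = 669878/33369
→ (669878, 33369).  Check: 669878²=448736534884, 403·33369²=448736534883, difference 1.
k=2:  x_2 = 669878·669878+403·33369·33369 = 897473069767,  y_2 = 669878·33369+33369·669878 = 44706317964
k=3:  x_3 = 669878·897473069767+403·33369·44706317964 = 1202394930058086974,  y_3 = 669878·44706317964+33369·897473069767 = 59895557730143415
k=4:  x_4 = 669878·1202394930058086974+403·33369·59895557730143415 = 1610915821914004898868577,  y_4 = 669878·59895557730143415+33369·1202394930058086974 = 80245432842261314788776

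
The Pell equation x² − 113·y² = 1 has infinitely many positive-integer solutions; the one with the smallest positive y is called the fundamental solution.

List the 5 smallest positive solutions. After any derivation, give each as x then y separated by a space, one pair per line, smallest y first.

1204353 113296
2900932297217 272896754976
6987493029899166849 657328051091107760
16830816386073401651890177 1583310020631184911403584
40540488414026331506287881514113 3813728346553801555156190094544

d=113: √d = [10; 1,1,1,2,2,1,1,1,20] (ℓ=9, odd), read p_17/q_17
a_0=10:  p_0=10·1+0=10,  q_0=10·0+1=1
…
a_3=1:  p_3=1·21+11=32,  q_3=1·2+1=3
…
a_7=1:  p_7=1·287+202=489,  q_7=1·27+19=46
…
a_16=1:  p_16=1·445435+313483=758918,  q_16=1·41903+29490=71393
a_17=1:  p_17=1·758918+445435=1204353,  q_17=1·71393+41903=113296
(x₁, y₁) = (1204353, 113296);  1204353² − 113·113296² = 1 ✓
(x_2, y_2) = (1204353·1204353 + 113·113296·113296, 1204353·113296 + 113296·1204353) = (2900932297217, 272896754976)
(x_3, y_3) = (1204353·2900932297217 + 113·113296·272896754976, 1204353·272896754976 + 113296·2900932297217) = (6987493029899166849, 657328051091107760)
(x_4, y_4) = (1204353·6987493029899166849 + 113·113296·657328051091107760, 1204353·657328051091107760 + 113296·6987493029899166849) = (16830816386073401651890177, 1583310020631184911403584)
(x_5, y_5) = (1204353·16830816386073401651890177 + 113·113296·1583310020631184911403584, 1204353·1583310020631184911403584 + 113296·16830816386073401651890177) = (40540488414026331506287881514113, 3813728346553801555156190094544)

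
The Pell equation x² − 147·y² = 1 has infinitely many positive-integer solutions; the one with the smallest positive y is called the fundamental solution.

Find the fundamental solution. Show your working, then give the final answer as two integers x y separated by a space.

97 8

√147 → a₀=12, period (8,24); ℓ=2 even so k=1
a_0=12:  p_0=12·1+0=12,  q_0=12·0+1=1
a_1=8:  p_1=8·12+1=97,  q_1=8·1+0=8
(x₁, y₁) = (97, 8);  97² − 147·8² = 1 ✓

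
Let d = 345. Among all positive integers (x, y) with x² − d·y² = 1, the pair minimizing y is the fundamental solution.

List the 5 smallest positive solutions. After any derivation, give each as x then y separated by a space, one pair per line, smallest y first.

6761 364
91422241 4922008
1236211536041 66555391812
16716052298924161 899962003159856
226034457949840969001 12169286140172181020

d=345: √d = [18; 1,1,2,1,6,1,2,1,1,36] (ℓ=10, even), read p_9/q_9
k=0  a_k=18  p_k/q_k = 18/1
k=1  a_k=1  p_k/q_k = 19/1
…
k=3  a_k=2  p_k/q_k = 93/5
k=4  a_k=1  p_k/q_k = 130/7
…
k=6  a_k=1  p_k/q_k = 1003/54
…
k=8  a_k=1  p_k/q_k = 3882/209
k=9  a_k=1  p_k/q_k = 6761/364
fundamental: x₁=6761, y₁=364  (since 45711121 − 345·132496 = 1)
(x_2, y_2) = (6761·6761 + 345·364·364, 6761·364 + 364·6761) = (91422241, 4922008)
(x_3, y_3) = (6761·91422241 + 345·364·4922008, 6761·4922008 + 364·91422241) = (1236211536041, 66555391812)
(x_4, y_4) = (6761·1236211536041 + 345·364·66555391812, 6761·66555391812 + 364·1236211536041) = (16716052298924161, 899962003159856)
(x_5, y_5) = (6761·16716052298924161 + 345·364·899962003159856, 6761·899962003159856 + 364·16716052298924161) = (226034457949840969001, 12169286140172181020)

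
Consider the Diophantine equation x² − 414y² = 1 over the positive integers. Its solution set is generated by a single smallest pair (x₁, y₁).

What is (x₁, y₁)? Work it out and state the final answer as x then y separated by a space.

24335 1196

√414 = [20; 2,1,7,2,7,1,2,40, …], period ℓ=8 (even) → k=7
i=0: a=20 ⇒ p=20, q=1
…
i=6: a=1 ⇒ p=8444, q=415
i=7: a=2 ⇒ p=24335, q=1196
fundamental: x₁=24335, y₁=1196  (since 592192225 − 414·1430416 = 1)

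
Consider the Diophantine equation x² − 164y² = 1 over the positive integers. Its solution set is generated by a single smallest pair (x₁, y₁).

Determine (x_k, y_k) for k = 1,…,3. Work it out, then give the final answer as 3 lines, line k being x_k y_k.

√164 = [12; 1,4,6,4,1,24, …], period ℓ=6 (even) → k=5
a_0=12:  p_0=12·1+0=12,  q_0=12·0+1=1
…
a_3=6:  p_3=6·64+13=397,  q_3=6·5+1=31
a_4=4:  p_4=4·397+64=1652,  q_4=4·31+5=129
a_5=1:  p_5=1·1652+397=2049,  q_5=1·129+31=160
(x₁, y₁) = (2049, 160);  2049² − 164·160² = 1 ✓
k=2:  x_2 = 2049·2049+164·160·160 = 8396801,  y_2 = 2049·160+160·2049 = 655680
k=3:  x_3 = 2049·8396801+164·160·655680 = 34410088449,  y_3 = 2049·655680+160·8396801 = 2686976480

2049 160
8396801 655680
34410088449 2686976480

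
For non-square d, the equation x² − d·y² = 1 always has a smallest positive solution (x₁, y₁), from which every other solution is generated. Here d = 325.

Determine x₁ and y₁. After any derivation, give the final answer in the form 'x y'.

[18; 36] for √325; ℓ=1 ⇒ convergent index 1
i=0: a=18 ⇒ p=18, q=1
i=1: a=36 ⇒ p=649, q=36
(x₁, y₁) = (649, 36);  649² − 325·36² = 1 ✓

649 36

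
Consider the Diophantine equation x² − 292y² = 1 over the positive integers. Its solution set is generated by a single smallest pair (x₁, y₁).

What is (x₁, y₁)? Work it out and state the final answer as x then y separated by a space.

2281249 133500

d=292: √d = [17; 11,2,1,3,8,3,1,2,11,34] (ℓ=10, even), read p_9/q_9
i=0: a=17 ⇒ p=17, q=1
…
i=2: a=2 ⇒ p=393, q=23
i=3: a=1 ⇒ p=581, q=34
…
i=5: a=8 ⇒ p=17669, q=1034
i=6: a=3 ⇒ p=55143, q=3227
…
i=8: a=2 ⇒ p=200767, q=11749
i=9: a=11 ⇒ p=2281249, q=133500
→ (2281249, 133500).  Check: 2281249²=5204097000001, 292·133500²=5204097000000, difference 1.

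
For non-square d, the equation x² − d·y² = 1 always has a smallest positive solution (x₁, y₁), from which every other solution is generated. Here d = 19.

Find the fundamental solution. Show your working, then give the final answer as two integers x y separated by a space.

170 39

[4; 2,1,3,1,2,8] for √19; ℓ=6 ⇒ convergent index 5
a_0=4:  p_0=4·1+0=4,  q_0=4·0+1=1
…
a_3=3:  p_3=3·13+9=48,  q_3=3·3+2=11
a_4=1:  p_4=1·48+13=61,  q_4=1·11+3=14
a_5=2:  p_5=2·61+48=170,  q_5=2·14+11=39
(x₁, y₁) = (170, 39);  170² − 19·39² = 1 ✓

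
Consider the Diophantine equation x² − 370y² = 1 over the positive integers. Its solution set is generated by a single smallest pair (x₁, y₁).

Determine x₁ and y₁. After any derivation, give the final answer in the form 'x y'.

[19; 4,4,38] for √370; ℓ=3 ⇒ convergent index 5
i=0: a=19 ⇒ p=19, q=1
…
i=4: a=4 ⇒ p=50339, q=2617
i=5: a=4 ⇒ p=213859, q=11118
→ (213859, 11118).  Check: 213859²=45735671881, 370·11118²=45735671880, difference 1.

213859 11118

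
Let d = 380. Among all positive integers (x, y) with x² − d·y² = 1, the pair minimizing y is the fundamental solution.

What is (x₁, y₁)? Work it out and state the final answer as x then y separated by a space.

[19; 2,38] for √380; ℓ=2 ⇒ convergent index 1
step 0: (19, 1)  from 19·(1,0) + (0,1)
step 1: (39, 2)  from 2·(19,1) + (1,0)
fundamental: x₁=39, y₁=2  (since 1521 − 380·4 = 1)

39 2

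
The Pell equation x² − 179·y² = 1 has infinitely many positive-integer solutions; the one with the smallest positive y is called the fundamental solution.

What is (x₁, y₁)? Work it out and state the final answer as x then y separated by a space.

[13; 2,1,1,1,3,…,1,2,26] for √179; ℓ=14 ⇒ convergent index 13
i=0: a=13 ⇒ p=13, q=1
i=1: a=2 ⇒ p=27, q=2
…
i=3: a=1 ⇒ p=67, q=5
i=4: a=1 ⇒ p=107, q=8
…
i=6: a=5 ⇒ p=2047, q=153
i=7: a=13 ⇒ p=26999, q=2018
i=8: a=5 ⇒ p=137042, q=10243
i=9: a=3 ⇒ p=438125, q=32747
i=10: a=1 ⇒ p=575167, q=42990
i=11: a=1 ⇒ p=1013292, q=75737
i=12: a=1 ⇒ p=1588459, q=118727
i=13: a=2 ⇒ p=4190210, q=313191
(x₁, y₁) = (4190210, 313191);  4190210² − 179·313191² = 1 ✓

4190210 313191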